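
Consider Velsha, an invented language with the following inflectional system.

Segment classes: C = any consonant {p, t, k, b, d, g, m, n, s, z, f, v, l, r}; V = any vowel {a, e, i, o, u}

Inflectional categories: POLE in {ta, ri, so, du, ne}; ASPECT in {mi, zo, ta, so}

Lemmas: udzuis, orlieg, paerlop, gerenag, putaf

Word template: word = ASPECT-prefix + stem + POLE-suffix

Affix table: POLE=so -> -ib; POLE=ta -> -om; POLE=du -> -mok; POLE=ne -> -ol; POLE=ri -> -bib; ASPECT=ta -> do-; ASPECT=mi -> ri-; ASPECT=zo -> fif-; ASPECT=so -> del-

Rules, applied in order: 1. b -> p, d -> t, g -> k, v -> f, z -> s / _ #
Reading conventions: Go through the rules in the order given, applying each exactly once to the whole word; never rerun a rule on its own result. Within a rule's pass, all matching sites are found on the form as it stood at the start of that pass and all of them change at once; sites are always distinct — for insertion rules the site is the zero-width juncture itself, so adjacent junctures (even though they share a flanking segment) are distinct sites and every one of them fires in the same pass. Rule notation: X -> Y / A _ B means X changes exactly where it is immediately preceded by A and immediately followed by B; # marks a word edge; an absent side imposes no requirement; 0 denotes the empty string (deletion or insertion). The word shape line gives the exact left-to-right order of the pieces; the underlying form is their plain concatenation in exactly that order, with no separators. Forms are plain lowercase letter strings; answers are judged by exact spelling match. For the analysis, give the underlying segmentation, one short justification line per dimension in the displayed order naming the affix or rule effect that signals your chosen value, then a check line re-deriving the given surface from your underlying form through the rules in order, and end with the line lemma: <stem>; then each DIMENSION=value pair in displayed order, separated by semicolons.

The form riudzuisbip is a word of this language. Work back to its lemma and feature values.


underlying: ri-udzuis-bib
POLE=ri - signalled by the affix -bib
ASPECT=mi - signalled by the affix ri-
check: riudzuisbib -> riudzuisbip
lemma: udzuis; POLE=ri; ASPECT=mi


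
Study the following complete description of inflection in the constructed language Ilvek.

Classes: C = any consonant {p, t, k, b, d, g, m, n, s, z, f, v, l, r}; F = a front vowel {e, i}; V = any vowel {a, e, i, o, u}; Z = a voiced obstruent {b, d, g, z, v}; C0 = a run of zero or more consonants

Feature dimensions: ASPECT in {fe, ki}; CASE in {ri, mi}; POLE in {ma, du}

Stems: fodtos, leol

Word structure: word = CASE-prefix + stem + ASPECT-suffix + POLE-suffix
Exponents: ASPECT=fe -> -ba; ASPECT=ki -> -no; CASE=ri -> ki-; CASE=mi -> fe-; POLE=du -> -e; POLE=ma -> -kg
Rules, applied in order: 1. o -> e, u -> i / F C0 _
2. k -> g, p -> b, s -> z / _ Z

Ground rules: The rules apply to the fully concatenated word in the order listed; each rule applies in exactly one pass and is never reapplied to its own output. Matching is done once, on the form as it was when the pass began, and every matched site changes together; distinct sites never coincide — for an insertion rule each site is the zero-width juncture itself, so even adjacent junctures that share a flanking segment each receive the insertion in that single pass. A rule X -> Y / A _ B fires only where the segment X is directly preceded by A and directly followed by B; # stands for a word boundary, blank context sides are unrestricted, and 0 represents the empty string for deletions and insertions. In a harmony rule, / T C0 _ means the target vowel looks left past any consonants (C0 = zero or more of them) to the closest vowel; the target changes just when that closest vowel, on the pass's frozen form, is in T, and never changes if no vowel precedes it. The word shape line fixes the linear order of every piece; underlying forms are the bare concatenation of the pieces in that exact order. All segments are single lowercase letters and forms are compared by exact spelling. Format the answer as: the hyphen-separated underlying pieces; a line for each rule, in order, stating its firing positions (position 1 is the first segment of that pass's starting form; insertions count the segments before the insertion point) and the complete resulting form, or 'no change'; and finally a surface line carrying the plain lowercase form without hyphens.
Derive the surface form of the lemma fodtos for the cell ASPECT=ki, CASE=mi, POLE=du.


underlying: fe-fodtos-no-e
1. o -> e, u -> i / F C0 _: fires at position(s) 4: fefedtosnoe
2. k -> g, p -> b, s -> z / _ Z: no change
surface: fefedtosnoe


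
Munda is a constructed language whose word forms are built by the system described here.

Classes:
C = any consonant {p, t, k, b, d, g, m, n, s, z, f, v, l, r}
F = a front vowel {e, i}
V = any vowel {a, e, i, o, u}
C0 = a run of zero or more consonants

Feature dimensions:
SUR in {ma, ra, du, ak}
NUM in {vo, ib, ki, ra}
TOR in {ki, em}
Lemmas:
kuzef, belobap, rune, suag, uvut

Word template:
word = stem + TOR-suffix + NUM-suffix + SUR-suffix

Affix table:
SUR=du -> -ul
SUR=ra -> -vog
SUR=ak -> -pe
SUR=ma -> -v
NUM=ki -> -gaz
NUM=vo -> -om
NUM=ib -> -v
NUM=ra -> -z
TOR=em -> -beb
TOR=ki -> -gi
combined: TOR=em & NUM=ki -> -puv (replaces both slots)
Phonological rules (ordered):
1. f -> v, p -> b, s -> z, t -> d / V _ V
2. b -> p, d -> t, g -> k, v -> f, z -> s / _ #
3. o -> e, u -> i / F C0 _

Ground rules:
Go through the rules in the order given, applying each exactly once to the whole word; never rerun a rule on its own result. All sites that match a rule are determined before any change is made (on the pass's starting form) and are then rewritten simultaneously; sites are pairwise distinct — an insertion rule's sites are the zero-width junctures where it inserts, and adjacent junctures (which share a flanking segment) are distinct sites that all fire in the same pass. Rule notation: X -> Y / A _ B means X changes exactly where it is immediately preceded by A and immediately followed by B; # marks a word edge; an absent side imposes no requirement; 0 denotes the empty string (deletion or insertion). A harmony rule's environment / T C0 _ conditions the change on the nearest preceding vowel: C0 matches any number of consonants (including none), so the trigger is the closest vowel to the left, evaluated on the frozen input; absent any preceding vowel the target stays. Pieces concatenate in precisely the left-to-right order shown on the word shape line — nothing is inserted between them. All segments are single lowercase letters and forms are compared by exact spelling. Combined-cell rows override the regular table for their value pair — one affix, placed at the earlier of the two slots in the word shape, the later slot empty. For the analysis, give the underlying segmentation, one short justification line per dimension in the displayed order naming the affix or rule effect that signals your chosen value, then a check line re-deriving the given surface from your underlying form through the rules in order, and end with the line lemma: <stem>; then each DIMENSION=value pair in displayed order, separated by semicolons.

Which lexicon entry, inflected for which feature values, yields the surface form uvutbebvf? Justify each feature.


underlying: uvut-beb-v-v
SUR=ma - signalled by the affix -v
NUM=ib - signalled by the affix -v
TOR=em - signalled by the affix -beb
check: uvutbebvv -> uvutbebvv -> uvutbebvf -> uvutbebvf
lemma: uvut; SUR=ma; NUM=ib; TOR=em


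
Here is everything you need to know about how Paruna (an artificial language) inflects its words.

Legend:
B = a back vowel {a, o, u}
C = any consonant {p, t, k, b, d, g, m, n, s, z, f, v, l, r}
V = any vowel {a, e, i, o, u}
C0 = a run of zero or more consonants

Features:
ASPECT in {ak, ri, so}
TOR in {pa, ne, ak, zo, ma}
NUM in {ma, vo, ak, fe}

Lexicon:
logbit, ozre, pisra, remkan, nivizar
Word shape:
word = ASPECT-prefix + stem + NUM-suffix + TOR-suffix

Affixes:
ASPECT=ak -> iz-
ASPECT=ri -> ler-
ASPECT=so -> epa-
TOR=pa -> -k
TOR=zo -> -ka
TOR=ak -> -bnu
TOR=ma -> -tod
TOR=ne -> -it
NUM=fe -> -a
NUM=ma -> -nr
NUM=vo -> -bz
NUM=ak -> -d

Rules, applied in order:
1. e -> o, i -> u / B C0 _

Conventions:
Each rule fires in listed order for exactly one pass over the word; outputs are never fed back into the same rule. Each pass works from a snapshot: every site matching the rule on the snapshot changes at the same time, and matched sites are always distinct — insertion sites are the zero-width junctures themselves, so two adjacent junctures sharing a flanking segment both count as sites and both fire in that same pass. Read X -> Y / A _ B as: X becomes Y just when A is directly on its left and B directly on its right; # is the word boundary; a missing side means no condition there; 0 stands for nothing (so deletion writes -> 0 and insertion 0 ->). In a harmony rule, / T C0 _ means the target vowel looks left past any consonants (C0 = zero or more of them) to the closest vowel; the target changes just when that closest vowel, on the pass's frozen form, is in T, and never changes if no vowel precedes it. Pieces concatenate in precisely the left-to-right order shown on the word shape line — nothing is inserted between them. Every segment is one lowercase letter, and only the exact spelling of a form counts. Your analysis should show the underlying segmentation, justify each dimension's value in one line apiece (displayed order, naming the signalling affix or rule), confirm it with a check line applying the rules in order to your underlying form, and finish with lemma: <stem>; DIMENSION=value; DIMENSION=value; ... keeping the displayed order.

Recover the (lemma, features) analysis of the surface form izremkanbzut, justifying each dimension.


underlying: iz-remkan-bz-it
ASPECT=ak - signalled by the affix iz-
TOR=ne - signalled by the affix -it
NUM=vo - signalled by the affix -bz
check: izremkanbzit -> izremkanbzut
lemma: remkan; ASPECT=ak; TOR=ne; NUM=vo


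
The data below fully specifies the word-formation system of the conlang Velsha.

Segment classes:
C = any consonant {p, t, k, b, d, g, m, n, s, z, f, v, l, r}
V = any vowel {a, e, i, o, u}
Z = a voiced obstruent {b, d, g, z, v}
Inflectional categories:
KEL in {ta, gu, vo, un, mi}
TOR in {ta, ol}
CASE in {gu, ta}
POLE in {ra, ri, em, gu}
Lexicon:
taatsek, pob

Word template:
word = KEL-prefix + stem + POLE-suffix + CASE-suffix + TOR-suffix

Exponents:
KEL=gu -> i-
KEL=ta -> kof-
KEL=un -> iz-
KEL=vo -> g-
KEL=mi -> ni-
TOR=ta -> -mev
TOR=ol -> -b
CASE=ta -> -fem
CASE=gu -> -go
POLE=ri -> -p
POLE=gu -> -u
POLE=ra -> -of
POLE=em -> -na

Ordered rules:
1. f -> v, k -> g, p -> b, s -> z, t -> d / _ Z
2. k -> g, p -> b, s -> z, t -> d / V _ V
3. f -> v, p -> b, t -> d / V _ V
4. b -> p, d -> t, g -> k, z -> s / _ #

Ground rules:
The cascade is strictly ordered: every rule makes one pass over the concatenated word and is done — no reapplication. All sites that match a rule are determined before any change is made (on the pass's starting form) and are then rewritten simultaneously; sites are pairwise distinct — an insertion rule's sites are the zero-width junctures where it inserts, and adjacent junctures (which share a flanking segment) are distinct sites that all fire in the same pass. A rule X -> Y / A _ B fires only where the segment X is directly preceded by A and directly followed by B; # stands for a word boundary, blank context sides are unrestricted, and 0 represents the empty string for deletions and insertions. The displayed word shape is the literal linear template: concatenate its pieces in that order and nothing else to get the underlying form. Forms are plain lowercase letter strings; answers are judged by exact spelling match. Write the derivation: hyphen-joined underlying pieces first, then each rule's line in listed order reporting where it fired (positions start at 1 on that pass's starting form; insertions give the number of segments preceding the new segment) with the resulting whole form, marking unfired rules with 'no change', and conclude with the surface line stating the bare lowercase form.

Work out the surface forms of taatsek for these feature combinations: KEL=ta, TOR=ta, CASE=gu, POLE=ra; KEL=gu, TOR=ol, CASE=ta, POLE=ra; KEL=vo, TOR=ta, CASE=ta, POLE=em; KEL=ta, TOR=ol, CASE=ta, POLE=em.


cell KEL=ta, TOR=ta, CASE=gu, POLE=ra:
underlying: kof-taatsek-of-go-mev
1. f -> v, k -> g, p -> b, s -> z, t -> d / _ Z: fires at position(s) 12: koftaatsekovgomev
2. k -> g, p -> b, s -> z, t -> d / V _ V: fires at position(s) 10: koftaatsegovgomev
3. f -> v, p -> b, t -> d / V _ V: no change
4. b -> p, d -> t, g -> k, z -> s / _ #: no change
surface: koftaatsegovgomev

cell KEL=gu, TOR=ol, CASE=ta, POLE=ra:
underlying: i-taatsek-of-fem-b
1. f -> v, k -> g, p -> b, s -> z, t -> d / _ Z: no change
2. k -> g, p -> b, s -> z, t -> d / V _ V: fires at position(s) 2, 8: idaatsegoffemb
3. f -> v, p -> b, t -> d / V _ V: no change
4. b -> p, d -> t, g -> k, z -> s / _ #: fires at position(s) 14: idaatsegoffemp
surface: idaatsegoffemp

cell KEL=vo, TOR=ta, CASE=ta, POLE=em:
underlying: g-taatsek-na-fem-mev
1. f -> v, k -> g, p -> b, s -> z, t -> d / _ Z: no change
2. k -> g, p -> b, s -> z, t -> d / V _ V: no change
3. f -> v, p -> b, t -> d / V _ V: fires at position(s) 11: gtaatseknavemmev
4. b -> p, d -> t, g -> k, z -> s / _ #: no change
surface: gtaatseknavemmev

cell KEL=ta, TOR=ol, CASE=ta, POLE=em:
underlying: kof-taatsek-na-fem-b
1. f -> v, k -> g, p -> b, s -> z, t -> d / _ Z: no change
2. k -> g, p -> b, s -> z, t -> d / V _ V: no change
3. f -> v, p -> b, t -> d / V _ V: fires at position(s) 13: koftaatseknavemb
4. b -> p, d -> t, g -> k, z -> s / _ #: fires at position(s) 16: koftaatseknavemp
surface: koftaatseknavemp


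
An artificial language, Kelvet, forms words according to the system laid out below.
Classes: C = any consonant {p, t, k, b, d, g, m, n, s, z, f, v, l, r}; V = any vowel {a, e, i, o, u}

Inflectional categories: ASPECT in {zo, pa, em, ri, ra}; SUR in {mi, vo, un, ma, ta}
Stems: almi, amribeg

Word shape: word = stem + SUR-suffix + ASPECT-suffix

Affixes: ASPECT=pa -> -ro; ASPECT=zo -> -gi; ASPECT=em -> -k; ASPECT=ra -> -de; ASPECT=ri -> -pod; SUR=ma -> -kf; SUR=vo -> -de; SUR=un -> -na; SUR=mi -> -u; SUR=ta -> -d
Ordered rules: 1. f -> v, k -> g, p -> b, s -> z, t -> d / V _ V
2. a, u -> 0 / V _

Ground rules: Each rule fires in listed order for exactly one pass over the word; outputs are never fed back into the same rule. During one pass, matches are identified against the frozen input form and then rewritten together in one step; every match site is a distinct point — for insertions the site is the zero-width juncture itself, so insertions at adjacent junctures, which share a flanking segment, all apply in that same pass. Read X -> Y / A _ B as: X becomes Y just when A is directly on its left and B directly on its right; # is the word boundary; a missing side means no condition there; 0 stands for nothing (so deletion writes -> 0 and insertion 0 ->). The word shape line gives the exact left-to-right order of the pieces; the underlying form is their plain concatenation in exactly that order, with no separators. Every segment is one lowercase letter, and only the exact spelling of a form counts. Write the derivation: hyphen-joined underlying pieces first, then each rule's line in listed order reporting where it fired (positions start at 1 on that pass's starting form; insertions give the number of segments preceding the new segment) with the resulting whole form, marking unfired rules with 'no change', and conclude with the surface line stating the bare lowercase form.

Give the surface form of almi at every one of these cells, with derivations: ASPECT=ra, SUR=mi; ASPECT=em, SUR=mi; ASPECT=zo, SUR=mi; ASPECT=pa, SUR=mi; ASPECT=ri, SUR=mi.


cell ASPECT=ra, SUR=mi:
underlying: almi-u-de
1. f -> v, k -> g, p -> b, s -> z, t -> d / V _ V: no change
2. a, u -> 0 / V _: fires at position(s) 5: almide
surface: almide

cell ASPECT=em, SUR=mi:
underlying: almi-u-k
1. f -> v, k -> g, p -> b, s -> z, t -> d / V _ V: no change
2. a, u -> 0 / V _: fires at position(s) 5: almik
surface: almik

cell ASPECT=zo, SUR=mi:
underlying: almi-u-gi
1. f -> v, k -> g, p -> b, s -> z, t -> d / V _ V: no change
2. a, u -> 0 / V _: fires at position(s) 5: almigi
surface: almigi

cell ASPECT=pa, SUR=mi:
underlying: almi-u-ro
1. f -> v, k -> g, p -> b, s -> z, t -> d / V _ V: no change
2. a, u -> 0 / V _: fires at position(s) 5: almiro
surface: almiro

cell ASPECT=ri, SUR=mi:
underlying: almi-u-pod
1. f -> v, k -> g, p -> b, s -> z, t -> d / V _ V: fires at position(s) 6: almiubod
2. a, u -> 0 / V _: fires at position(s) 5: almibod
surface: almibod


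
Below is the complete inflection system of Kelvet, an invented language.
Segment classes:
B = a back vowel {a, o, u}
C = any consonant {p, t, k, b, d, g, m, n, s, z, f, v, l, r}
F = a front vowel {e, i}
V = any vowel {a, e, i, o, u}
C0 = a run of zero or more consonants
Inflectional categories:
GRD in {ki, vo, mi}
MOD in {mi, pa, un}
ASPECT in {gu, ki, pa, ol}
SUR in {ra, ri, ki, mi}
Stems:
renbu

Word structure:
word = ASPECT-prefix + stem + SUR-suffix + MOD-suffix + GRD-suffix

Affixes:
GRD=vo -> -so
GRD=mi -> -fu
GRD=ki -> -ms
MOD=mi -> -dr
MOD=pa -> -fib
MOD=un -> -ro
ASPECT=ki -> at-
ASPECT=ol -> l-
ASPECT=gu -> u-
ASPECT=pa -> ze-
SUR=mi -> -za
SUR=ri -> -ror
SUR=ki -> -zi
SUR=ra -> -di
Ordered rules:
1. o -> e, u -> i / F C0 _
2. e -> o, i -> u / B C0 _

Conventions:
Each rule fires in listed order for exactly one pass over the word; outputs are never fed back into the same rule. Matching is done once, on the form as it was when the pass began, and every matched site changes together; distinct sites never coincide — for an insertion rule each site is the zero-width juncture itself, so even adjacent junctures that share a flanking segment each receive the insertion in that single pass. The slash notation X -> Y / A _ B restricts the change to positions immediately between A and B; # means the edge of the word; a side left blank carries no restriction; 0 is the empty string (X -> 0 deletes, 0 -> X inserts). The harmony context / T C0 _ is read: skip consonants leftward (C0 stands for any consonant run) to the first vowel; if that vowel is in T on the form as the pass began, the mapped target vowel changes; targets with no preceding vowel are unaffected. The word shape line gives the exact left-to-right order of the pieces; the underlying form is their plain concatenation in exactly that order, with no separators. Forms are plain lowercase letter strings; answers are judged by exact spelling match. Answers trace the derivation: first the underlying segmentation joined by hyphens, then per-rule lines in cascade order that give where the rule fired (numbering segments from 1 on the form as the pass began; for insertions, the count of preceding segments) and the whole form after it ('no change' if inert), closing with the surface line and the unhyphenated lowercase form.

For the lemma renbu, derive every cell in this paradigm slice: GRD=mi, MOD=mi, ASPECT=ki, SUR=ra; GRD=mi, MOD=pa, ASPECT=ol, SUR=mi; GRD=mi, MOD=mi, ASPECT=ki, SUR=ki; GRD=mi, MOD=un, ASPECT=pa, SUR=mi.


cell GRD=mi, MOD=mi, ASPECT=ki, SUR=ra:
underlying: at-renbu-di-dr-fu
1. o -> e, u -> i / F C0 _: fires at position(s) 7, 13: atrenbididrfi
2. e -> o, i -> u / B C0 _: fires at position(s) 4: atronbididrfi
surface: atronbididrfi

cell GRD=mi, MOD=pa, ASPECT=ol, SUR=mi:
underlying: l-renbu-za-fib-fu
1. o -> e, u -> i / F C0 _: fires at position(s) 6, 13: lrenbizafibfi
2. e -> o, i -> u / B C0 _: fires at position(s) 10: lrenbizafubfi
surface: lrenbizafubfi

cell GRD=mi, MOD=mi, ASPECT=ki, SUR=ki:
underlying: at-renbu-zi-dr-fu
1. o -> e, u -> i / F C0 _: fires at position(s) 7, 13: atrenbizidrfi
2. e -> o, i -> u / B C0 _: fires at position(s) 4: atronbizidrfi
surface: atronbizidrfi

cell GRD=mi, MOD=un, ASPECT=pa, SUR=mi:
underlying: ze-renbu-za-ro-fu
1. o -> e, u -> i / F C0 _: fires at position(s) 7: zerenbizarofu
2. e -> o, i -> u / B C0 _: no change
surface: zerenbizarofu


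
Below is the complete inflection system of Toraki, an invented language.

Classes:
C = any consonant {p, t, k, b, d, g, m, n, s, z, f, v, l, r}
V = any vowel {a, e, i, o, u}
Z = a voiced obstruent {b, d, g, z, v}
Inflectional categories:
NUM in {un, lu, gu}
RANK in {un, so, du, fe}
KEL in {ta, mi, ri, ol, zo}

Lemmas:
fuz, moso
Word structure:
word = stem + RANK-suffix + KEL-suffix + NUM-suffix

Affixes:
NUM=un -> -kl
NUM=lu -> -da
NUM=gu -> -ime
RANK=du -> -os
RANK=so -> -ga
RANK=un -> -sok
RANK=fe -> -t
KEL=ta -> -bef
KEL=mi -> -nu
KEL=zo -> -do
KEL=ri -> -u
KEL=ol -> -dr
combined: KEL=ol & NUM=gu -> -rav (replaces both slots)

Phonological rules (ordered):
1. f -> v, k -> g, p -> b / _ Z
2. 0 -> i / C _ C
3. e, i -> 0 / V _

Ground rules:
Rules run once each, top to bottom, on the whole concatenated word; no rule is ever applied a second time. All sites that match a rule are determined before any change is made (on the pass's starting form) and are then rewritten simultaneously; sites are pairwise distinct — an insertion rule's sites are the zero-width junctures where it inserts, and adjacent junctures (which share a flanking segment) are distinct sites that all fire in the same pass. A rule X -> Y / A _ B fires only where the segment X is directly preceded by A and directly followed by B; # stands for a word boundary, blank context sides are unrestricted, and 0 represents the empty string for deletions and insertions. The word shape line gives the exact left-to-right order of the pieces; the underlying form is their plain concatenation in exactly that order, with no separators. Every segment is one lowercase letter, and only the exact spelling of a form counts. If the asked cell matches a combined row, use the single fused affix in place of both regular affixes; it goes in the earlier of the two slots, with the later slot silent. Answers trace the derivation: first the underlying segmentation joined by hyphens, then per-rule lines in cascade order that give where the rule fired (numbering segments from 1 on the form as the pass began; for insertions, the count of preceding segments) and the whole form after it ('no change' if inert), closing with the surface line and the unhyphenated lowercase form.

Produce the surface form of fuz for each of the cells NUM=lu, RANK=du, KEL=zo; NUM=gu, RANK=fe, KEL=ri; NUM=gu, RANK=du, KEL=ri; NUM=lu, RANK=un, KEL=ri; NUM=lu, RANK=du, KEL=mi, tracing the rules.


cell NUM=lu, RANK=du, KEL=zo:
underlying: fuz-os-do-da
1. f -> v, k -> g, p -> b / _ Z: no change
2. 0 -> i / C _ C: inserts after position(s) 5: fuzosidoda
3. e, i -> 0 / V _: no change
surface: fuzosidoda

cell NUM=gu, RANK=fe, KEL=ri:
underlying: fuz-t-u-ime
1. f -> v, k -> g, p -> b / _ Z: no change
2. 0 -> i / C _ C: inserts after position(s) 3: fuzituime
3. e, i -> 0 / V _: fires at position(s) 7: fuzitume
surface: fuzitume

cell NUM=gu, RANK=du, KEL=ri:
underlying: fuz-os-u-ime
1. f -> v, k -> g, p -> b / _ Z: no change
2. 0 -> i / C _ C: no change
3. e, i -> 0 / V _: fires at position(s) 7: fuzosume
surface: fuzosume

cell NUM=lu, RANK=un, KEL=ri:
underlying: fuz-sok-u-da
1. f -> v, k -> g, p -> b / _ Z: no change
2. 0 -> i / C _ C: inserts after position(s) 3: fuzisokuda
3. e, i -> 0 / V _: no change
surface: fuzisokuda

cell NUM=lu, RANK=du, KEL=mi:
underlying: fuz-os-nu-da
1. f -> v, k -> g, p -> b / _ Z: no change
2. 0 -> i / C _ C: inserts after position(s) 5: fuzosinuda
3. e, i -> 0 / V _: no change
surface: fuzosinuda


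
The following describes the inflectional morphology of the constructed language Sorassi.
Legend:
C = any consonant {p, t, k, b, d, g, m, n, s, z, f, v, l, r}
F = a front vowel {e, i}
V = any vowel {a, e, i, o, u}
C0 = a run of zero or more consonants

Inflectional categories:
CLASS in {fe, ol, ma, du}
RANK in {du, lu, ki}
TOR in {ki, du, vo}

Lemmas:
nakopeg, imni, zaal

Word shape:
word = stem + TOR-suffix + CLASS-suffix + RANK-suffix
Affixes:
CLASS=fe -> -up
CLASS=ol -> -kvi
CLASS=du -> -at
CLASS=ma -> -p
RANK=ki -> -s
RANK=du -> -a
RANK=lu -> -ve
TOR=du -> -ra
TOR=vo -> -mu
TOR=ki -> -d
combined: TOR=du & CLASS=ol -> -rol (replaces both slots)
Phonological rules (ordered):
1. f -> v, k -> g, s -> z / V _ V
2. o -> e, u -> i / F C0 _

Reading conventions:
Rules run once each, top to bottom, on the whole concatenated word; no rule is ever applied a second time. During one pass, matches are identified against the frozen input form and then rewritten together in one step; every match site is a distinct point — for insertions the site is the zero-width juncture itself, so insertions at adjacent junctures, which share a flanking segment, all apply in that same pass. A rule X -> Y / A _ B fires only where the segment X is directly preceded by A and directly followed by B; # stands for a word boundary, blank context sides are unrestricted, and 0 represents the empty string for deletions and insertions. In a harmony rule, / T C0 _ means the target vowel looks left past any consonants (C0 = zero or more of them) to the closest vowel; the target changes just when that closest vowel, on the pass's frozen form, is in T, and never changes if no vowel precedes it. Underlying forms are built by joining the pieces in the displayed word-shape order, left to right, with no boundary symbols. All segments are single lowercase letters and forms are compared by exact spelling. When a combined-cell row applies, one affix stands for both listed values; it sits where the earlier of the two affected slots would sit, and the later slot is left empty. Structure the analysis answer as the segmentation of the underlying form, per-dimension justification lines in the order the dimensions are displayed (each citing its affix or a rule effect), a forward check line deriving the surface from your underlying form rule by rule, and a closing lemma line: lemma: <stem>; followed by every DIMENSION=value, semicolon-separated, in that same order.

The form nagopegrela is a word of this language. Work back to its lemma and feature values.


underlying: nakopeg-rol-a
CLASS=ol - signalled by the combined affix row
RANK=du - signalled by the affix -a
TOR=du - signalled by the combined affix row
check: nakopegrola -> nagopegrola -> nagopegrela
lemma: nakopeg; CLASS=ol; RANK=du; TOR=du


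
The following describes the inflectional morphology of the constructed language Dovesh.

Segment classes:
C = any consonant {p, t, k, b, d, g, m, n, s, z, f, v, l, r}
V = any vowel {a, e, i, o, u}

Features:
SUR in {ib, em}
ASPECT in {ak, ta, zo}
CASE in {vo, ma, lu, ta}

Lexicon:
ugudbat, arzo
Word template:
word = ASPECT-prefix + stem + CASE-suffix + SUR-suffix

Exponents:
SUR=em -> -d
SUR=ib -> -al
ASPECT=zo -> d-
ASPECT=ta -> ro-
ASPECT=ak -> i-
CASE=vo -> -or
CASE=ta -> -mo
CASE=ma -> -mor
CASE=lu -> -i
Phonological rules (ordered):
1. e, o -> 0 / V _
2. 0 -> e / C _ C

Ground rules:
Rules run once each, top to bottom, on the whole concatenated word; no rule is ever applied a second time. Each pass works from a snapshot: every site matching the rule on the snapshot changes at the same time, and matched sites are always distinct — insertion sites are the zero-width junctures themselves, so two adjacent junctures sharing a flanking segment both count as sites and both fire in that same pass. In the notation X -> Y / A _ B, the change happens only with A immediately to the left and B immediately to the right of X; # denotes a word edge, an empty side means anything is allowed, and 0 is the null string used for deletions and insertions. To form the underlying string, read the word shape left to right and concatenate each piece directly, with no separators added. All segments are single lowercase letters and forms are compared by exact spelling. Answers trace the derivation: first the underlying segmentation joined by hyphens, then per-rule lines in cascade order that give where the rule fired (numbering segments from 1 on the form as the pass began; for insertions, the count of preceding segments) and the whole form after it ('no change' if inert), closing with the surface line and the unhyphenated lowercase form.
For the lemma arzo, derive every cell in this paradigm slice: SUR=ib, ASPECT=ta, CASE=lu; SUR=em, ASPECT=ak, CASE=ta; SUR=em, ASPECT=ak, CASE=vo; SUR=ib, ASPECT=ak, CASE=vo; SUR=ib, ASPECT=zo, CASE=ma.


cell SUR=ib, ASPECT=ta, CASE=lu:
underlying: ro-arzo-i-al
1. e, o -> 0 / V _: no change
2. 0 -> e / C _ C: inserts after position(s) 4: roarezoial
surface: roarezoial

cell SUR=em, ASPECT=ak, CASE=ta:
underlying: i-arzo-mo-d
1. e, o -> 0 / V _: no change
2. 0 -> e / C _ C: inserts after position(s) 3: iarezomod
surface: iarezomod

cell SUR=em, ASPECT=ak, CASE=vo:
underlying: i-arzo-or-d
1. e, o -> 0 / V _: fires at position(s) 6: iarzord
2. 0 -> e / C _ C: inserts after position(s) 3, 6: iarezored
surface: iarezored

cell SUR=ib, ASPECT=ak, CASE=vo:
underlying: i-arzo-or-al
1. e, o -> 0 / V _: fires at position(s) 6: iarzoral
2. 0 -> e / C _ C: inserts after position(s) 3: iarezoral
surface: iarezoral

cell SUR=ib, ASPECT=zo, CASE=ma:
underlying: d-arzo-mor-al
1. e, o -> 0 / V _: no change
2. 0 -> e / C _ C: inserts after position(s) 3: darezomoral
surface: darezomoral


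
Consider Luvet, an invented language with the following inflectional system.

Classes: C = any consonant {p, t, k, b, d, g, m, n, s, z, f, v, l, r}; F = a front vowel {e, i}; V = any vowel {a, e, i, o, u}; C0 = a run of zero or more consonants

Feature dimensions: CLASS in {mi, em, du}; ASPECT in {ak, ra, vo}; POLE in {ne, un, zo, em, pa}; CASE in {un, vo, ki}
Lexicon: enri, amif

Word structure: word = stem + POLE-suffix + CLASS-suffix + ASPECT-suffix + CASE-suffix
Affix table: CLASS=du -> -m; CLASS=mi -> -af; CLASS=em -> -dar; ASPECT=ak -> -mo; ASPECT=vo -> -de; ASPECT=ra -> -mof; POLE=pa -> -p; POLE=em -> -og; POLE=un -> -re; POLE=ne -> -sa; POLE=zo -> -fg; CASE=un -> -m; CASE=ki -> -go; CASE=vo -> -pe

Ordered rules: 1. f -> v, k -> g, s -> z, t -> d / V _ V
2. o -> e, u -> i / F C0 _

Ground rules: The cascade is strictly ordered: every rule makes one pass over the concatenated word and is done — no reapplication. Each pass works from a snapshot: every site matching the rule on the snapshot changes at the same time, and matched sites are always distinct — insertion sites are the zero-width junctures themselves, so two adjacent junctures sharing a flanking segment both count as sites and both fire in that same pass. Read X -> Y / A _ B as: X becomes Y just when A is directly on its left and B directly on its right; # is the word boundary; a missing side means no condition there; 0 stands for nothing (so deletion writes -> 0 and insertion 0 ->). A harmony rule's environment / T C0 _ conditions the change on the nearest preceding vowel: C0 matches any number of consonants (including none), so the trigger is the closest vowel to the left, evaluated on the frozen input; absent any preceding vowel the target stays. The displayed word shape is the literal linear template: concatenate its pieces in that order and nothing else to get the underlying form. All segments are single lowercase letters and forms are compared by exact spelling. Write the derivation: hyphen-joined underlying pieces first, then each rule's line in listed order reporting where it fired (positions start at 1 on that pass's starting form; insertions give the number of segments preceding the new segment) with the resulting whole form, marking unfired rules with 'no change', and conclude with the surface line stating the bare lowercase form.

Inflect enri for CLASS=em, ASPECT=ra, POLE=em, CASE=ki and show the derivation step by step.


underlying: enri-og-dar-mof-go
1. f -> v, k -> g, s -> z, t -> d / V _ V: no change
2. o -> e, u -> i / F C0 _: fires at position(s) 5: enriegdarmofgo
surface: enriegdarmofgo


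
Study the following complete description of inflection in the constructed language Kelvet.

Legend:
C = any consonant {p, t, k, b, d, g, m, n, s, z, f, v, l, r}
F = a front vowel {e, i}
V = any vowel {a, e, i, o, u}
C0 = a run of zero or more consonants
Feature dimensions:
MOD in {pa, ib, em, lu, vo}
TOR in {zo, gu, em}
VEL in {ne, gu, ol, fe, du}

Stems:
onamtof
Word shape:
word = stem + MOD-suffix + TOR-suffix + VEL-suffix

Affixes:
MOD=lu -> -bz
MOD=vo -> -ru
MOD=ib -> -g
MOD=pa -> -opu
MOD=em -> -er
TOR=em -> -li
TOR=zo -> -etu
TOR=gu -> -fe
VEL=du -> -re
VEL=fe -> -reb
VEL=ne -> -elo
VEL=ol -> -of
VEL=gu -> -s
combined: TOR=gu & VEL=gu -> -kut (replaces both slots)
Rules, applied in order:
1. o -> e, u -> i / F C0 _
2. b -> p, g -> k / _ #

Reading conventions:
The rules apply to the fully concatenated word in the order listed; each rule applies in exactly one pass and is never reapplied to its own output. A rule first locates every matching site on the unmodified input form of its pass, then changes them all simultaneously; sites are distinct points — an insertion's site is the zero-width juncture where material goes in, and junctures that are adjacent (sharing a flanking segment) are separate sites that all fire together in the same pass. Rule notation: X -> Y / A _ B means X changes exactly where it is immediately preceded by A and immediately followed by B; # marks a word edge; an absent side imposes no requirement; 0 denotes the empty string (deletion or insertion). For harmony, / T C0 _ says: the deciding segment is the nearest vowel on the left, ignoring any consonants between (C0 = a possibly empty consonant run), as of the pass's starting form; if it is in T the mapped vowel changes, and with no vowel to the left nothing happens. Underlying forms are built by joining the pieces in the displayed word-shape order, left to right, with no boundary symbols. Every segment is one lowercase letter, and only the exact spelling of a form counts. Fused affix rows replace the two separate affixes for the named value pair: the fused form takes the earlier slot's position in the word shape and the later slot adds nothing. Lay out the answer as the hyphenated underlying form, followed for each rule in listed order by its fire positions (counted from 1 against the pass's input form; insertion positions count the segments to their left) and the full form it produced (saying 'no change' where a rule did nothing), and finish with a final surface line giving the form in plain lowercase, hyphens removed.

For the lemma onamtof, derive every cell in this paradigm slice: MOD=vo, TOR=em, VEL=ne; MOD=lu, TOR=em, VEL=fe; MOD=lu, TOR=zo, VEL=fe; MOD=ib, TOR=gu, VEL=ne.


cell MOD=vo, TOR=em, VEL=ne:
underlying: onamtof-ru-li-elo
1. o -> e, u -> i / F C0 _: fires at position(s) 14: onamtofruliele
2. b -> p, g -> k / _ #: no change
surface: onamtofruliele

cell MOD=lu, TOR=em, VEL=fe:
underlying: onamtof-bz-li-reb
1. o -> e, u -> i / F C0 _: no change
2. b -> p, g -> k / _ #: fires at position(s) 14: onamtofbzlirep
surface: onamtofbzlirep

cell MOD=lu, TOR=zo, VEL=fe:
underlying: onamtof-bz-etu-reb
1. o -> e, u -> i / F C0 _: fires at position(s) 12: onamtofbzetireb
2. b -> p, g -> k / _ #: fires at position(s) 15: onamtofbzetirep
surface: onamtofbzetirep

cell MOD=ib, TOR=gu, VEL=ne:
underlying: onamtof-g-fe-elo
1. o -> e, u -> i / F C0 _: fires at position(s) 13: onamtofgfeele
2. b -> p, g -> k / _ #: no change
surface: onamtofgfeele


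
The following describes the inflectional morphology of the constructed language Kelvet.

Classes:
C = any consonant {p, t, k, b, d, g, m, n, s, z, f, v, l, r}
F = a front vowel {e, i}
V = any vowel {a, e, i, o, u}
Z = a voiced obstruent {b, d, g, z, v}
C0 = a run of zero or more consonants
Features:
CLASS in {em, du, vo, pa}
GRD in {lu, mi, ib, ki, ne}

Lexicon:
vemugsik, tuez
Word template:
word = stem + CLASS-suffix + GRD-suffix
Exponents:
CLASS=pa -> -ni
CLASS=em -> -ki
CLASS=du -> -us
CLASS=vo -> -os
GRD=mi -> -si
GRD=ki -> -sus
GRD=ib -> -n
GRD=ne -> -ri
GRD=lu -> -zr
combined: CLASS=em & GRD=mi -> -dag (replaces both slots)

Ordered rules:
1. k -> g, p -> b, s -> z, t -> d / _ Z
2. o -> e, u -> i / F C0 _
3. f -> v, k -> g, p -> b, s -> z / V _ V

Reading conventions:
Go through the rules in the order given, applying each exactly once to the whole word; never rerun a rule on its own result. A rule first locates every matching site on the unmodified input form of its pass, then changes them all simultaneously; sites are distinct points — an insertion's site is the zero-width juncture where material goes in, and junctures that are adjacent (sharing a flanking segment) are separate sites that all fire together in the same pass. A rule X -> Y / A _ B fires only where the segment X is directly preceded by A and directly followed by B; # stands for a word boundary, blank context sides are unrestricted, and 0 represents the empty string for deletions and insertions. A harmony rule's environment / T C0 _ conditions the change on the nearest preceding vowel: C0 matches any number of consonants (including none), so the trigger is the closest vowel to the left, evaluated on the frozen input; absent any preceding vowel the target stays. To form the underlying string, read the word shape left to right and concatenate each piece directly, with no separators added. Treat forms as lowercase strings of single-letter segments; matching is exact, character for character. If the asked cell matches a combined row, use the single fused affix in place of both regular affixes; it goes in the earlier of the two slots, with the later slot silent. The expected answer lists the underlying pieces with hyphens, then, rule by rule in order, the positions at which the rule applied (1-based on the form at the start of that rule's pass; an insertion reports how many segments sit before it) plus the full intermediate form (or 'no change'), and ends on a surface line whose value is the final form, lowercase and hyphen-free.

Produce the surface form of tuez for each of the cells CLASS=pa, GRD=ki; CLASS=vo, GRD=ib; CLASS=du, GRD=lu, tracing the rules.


cell CLASS=pa, GRD=ki:
underlying: tuez-ni-sus
1. k -> g, p -> b, s -> z, t -> d / _ Z: no change
2. o -> e, u -> i / F C0 _: fires at position(s) 8: tueznisis
3. f -> v, k -> g, p -> b, s -> z / V _ V: fires at position(s) 7: tueznizis
surface: tueznizis

cell CLASS=vo, GRD=ib:
underlying: tuez-os-n
1. k -> g, p -> b, s -> z, t -> d / _ Z: no change
2. o -> e, u -> i / F C0 _: fires at position(s) 5: tuezesn
3. f -> v, k -> g, p -> b, s -> z / V _ V: no change
surface: tuezesn

cell CLASS=du, GRD=lu:
underlying: tuez-us-zr
1. k -> g, p -> b, s -> z, t -> d / _ Z: fires at position(s) 6: tuezuzzr
2. o -> e, u -> i / F C0 _: fires at position(s) 5: tuezizzr
3. f -> v, k -> g, p -> b, s -> z / V _ V: no change
surface: tuezizzr


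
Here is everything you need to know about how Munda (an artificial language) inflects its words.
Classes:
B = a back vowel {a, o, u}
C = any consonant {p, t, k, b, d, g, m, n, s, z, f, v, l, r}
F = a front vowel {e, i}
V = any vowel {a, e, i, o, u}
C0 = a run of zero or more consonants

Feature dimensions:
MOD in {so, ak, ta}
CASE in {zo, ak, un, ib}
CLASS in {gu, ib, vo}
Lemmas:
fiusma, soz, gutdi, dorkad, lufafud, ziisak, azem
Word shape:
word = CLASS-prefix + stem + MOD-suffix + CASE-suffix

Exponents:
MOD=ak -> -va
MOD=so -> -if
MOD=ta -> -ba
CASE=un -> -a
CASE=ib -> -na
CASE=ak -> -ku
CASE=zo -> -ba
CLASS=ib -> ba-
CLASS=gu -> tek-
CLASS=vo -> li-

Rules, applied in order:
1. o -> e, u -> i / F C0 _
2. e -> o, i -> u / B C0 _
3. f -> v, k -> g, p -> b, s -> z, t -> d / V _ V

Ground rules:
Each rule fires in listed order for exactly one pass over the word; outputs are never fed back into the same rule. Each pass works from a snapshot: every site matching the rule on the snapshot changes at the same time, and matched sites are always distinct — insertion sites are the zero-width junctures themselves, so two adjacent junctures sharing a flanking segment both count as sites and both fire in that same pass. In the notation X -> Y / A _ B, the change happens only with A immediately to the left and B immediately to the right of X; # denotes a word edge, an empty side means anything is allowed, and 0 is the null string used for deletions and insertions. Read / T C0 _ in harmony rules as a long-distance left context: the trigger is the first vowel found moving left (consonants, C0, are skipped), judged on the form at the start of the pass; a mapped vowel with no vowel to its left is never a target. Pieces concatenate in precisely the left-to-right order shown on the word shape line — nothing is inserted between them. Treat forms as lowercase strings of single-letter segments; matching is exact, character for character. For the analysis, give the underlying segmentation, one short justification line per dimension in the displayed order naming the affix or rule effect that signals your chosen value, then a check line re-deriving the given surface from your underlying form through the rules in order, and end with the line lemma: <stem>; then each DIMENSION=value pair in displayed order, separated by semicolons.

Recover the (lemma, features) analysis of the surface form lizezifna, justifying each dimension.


underlying: li-soz-if-na
MOD=so - signalled by the affix -if
CASE=ib - signalled by the affix -na
CLASS=vo - signalled by the affix li-
check: lisozifna -> lisezifna -> lisezifna -> lizezifna
lemma: soz; MOD=so; CASE=ib; CLASS=vo
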